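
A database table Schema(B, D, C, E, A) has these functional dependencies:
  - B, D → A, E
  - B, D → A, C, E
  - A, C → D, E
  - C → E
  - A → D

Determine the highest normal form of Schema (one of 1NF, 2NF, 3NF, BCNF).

Candidate keys: {A, B}, {B, D}. Prime attributes: {A, B, D}.
A, C → D, E: {A, C}⁺ = {A, C, D, E}, which is not all of the attributes, so the left side is not a superkey — BCNF is violated.
A, C → D, E determines the non-prime attribute {E} from a non-superkey — 3NF is violated.
No proper subset of a key has a non-prime attribute in its closure, so there is no partial dependency; 2NF holds.

2NF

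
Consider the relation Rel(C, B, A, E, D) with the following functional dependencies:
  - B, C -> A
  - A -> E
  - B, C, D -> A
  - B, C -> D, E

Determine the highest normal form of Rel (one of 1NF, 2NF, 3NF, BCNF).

2NF

Candidate key: {B, C}. Prime attributes: {B, C}.
For A -> E we have {A}⁺ = {A, E}; {A} is not a superkey, so BCNF fails.
Because {E} is non-prime and the left side of A -> E is not a superkey, the relation is not in 3NF.
No proper subset of a key has a non-prime attribute in its closure, so there is no partial dependency; 2NF holds.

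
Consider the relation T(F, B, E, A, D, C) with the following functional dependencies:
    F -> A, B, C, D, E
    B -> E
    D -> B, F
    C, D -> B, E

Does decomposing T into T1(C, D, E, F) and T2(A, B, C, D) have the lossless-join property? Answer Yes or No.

Yes

Common attributes: {C, D}; their closure is {A, B, C, D, E, F}.
This includes all of T1, so the common attributes are a superkey of T1 — the join is lossless.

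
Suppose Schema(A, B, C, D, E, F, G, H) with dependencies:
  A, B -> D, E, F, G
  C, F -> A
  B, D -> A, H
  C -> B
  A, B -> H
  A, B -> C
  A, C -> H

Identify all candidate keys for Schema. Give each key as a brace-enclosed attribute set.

Closure of {A, B} is {A, B, C, D, E, F, G, H}, the whole schema; {A, B} is a candidate key.
Closure of {A, C} is {A, B, C, D, E, F, G, H}, the whole schema; {A, C} is a candidate key.
Closure of {B, D} is {A, B, C, D, E, F, G, H}, the whole schema; {B, D} is a candidate key.
Closure of {C, D} is {A, B, C, D, E, F, G, H}, the whole schema; {C, D} is a candidate key.
Closure of {C, F} is {A, B, C, D, E, F, G, H}, the whole schema; {C, F} is a candidate key.
No proper subset of any of these is a key, and no other minimal superkey exists.

{A, B}, {A, C}, {B, D}, {C, D}, {C, F}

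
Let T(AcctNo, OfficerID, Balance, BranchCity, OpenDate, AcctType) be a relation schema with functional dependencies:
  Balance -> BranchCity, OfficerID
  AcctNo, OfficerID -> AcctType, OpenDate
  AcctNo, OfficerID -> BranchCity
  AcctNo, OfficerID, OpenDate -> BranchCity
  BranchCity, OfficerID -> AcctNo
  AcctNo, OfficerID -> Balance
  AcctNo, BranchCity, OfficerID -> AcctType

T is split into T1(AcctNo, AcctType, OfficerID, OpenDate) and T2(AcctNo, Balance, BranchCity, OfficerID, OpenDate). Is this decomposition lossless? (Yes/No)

Yes

Common attributes: {AcctNo, OfficerID, OpenDate}; their closure is {AcctNo, AcctType, Balance, BranchCity, OfficerID, OpenDate}.
Since T1 ⊆ {AcctNo, AcctType, Balance, BranchCity, OfficerID, OpenDate}, the intersection is a superkey of T1; the decomposition is lossless.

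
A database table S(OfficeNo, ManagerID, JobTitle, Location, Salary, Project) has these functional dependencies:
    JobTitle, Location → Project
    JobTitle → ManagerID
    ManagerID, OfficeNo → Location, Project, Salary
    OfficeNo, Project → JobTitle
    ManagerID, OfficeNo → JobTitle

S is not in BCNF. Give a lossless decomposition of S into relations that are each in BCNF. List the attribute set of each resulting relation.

{JobTitle, Location, OfficeNo, Salary}; {JobTitle, Location, Project}; {JobTitle, ManagerID}

Candidate keys of the original relation: {JobTitle, OfficeNo}, {ManagerID, OfficeNo}, {OfficeNo, Project}.
Within {JobTitle, Location, ManagerID, OfficeNo, Project, Salary}: {JobTitle, Location}⁺ ∩ {JobTitle, Location, ManagerID, OfficeNo, Project, Salary} = {JobTitle, Location, ManagerID, Project}, not the whole set, so JobTitle, Location → ManagerID, Project violates BCNF; decompose into {JobTitle, Location, ManagerID, Project} and {JobTitle, Location, OfficeNo, Salary}.
Within {JobTitle, Location, ManagerID, Project}: {JobTitle}⁺ ∩ {JobTitle, Location, ManagerID, Project} = {JobTitle, ManagerID}, not the whole set, so JobTitle → ManagerID violates BCNF; decompose into {JobTitle, ManagerID} and {JobTitle, Location, Project}.
{JobTitle, ManagerID}: every determinant is a superkey — BCNF.
{JobTitle, Location, Project}: every determinant is a superkey — BCNF.
{JobTitle, Location, OfficeNo, Salary}: every determinant is a superkey — BCNF.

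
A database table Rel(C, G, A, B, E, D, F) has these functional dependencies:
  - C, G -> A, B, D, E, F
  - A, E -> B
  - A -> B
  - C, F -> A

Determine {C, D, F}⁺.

Start with {C, D, F}.
C, F -> A applies; add {A} → now {A, C, D, F}.
A -> B applies; add {B} → now {A, B, C, D, F}.
No further FD applies.

{A, B, C, D, F}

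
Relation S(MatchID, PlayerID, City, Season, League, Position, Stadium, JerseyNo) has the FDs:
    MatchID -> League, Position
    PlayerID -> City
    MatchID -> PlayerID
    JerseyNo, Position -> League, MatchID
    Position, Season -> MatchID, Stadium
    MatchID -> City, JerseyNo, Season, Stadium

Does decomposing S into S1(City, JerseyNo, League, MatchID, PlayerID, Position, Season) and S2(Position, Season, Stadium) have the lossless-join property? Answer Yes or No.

The shared attributes are {Position, Season} and {Position, Season}⁺ = {City, JerseyNo, League, MatchID, PlayerID, Position, Season, Stadium}.
S1 is contained in that closure, so S1 ∩ S2 -> S1 holds and the join is lossless.

Yes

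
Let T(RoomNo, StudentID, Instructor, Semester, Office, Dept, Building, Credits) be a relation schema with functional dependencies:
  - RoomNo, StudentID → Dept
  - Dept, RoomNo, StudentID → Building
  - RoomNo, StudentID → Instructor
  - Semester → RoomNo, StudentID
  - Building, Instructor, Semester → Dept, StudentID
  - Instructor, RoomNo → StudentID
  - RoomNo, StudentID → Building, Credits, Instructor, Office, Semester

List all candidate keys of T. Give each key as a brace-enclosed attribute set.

{Instructor, RoomNo}, {RoomNo, StudentID}, {Semester}

Closure of {Semester} is {Building, Credits, Dept, Instructor, Office, RoomNo, Semester, StudentID}, the whole schema; {Semester} is a candidate key.
Closure of {Instructor, RoomNo} is {Building, Credits, Dept, Instructor, Office, RoomNo, Semester, StudentID}, the whole schema; {Instructor, RoomNo} is a candidate key.
Closure of {RoomNo, StudentID} is {Building, Credits, Dept, Instructor, Office, RoomNo, Semester, StudentID}, the whole schema; {RoomNo, StudentID} is a candidate key.
These are minimal and exhaustive — every other superkey contains one of them.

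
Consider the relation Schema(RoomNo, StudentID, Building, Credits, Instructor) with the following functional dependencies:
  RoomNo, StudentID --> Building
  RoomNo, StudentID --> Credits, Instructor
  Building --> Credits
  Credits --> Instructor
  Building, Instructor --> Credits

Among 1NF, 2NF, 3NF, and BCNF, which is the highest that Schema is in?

Candidate key: {RoomNo, StudentID}. Prime attributes: {RoomNo, StudentID}.
Building --> Credits: {Building}⁺ = {Building, Credits, Instructor}, which is not all of the attributes, so the left side is not a superkey — BCNF is violated.
Because {Credits} is non-prime and the left side of Building --> Credits is not a superkey, the relation is not in 3NF.
No proper subset of a key has a non-prime attribute in its closure, so there is no partial dependency; 2NF holds.

2NF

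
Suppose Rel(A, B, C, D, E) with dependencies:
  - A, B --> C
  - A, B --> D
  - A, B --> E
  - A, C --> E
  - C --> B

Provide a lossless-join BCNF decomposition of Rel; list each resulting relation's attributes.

Candidate keys of the original relation: {A, B}, {A, C}.
Within {A, B, C, D, E}: {C}⁺ ∩ {A, B, C, D, E} = {B, C}, not the whole set, so C --> B violates BCNF; decompose into {B, C} and {A, C, D, E}.
{B, C} has no BCNF violation.
{A, C, D, E} has no BCNF violation.

{A, C, D, E}; {B, C}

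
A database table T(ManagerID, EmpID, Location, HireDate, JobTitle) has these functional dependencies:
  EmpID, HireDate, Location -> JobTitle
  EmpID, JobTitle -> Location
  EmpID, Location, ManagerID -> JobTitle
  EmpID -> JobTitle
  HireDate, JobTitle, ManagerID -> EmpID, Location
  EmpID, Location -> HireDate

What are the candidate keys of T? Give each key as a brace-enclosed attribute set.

{ManagerID} never appears on the right of any FD, so every key must include it.
Closure of {EmpID, ManagerID} is {EmpID, HireDate, JobTitle, Location, ManagerID}, the whole schema; {EmpID, ManagerID} is a candidate key.
Closure of {HireDate, JobTitle, ManagerID} is {EmpID, HireDate, JobTitle, Location, ManagerID}, the whole schema; {HireDate, JobTitle, ManagerID} is a candidate key.
Any other superkey properly contains one of these, so there are no further candidate keys.

{EmpID, ManagerID}, {HireDate, JobTitle, ManagerID}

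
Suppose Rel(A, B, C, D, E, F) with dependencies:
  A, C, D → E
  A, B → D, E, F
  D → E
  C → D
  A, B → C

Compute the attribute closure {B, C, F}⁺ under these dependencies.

{B, C, D, E, F}

Start with {B, C, F}.
C → D applies; add {D} → now {B, C, D, F}.
D → E applies; add {E} → now {B, C, D, E, F}.
No further FD applies.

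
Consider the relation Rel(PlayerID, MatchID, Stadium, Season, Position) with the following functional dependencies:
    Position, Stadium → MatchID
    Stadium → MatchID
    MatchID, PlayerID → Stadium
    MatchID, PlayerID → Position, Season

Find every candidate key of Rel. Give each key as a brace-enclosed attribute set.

Attributes never on any right-hand side: {PlayerID} — every candidate key must contain it.
{MatchID, PlayerID}⁺ = {MatchID, PlayerID, Position, Season, Stadium} — all of the relation — so {MatchID, PlayerID} is a candidate key.
{PlayerID, Stadium}⁺ = {MatchID, PlayerID, Position, Season, Stadium} — all of the relation — so {PlayerID, Stadium} is a candidate key.
These are minimal and exhaustive — every other superkey contains one of them.

{MatchID, PlayerID}, {PlayerID, Stadium}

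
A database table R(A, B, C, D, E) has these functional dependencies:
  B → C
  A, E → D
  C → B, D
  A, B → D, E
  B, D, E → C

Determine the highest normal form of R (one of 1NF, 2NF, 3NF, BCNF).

1NF

Candidate keys: {A, B}, {A, C}. Prime attributes: {A, B, C}.
B → C: {B}⁺ = {B, C, D}, which is not all of the attributes, so the left side is not a superkey — BCNF is violated.
A, E → D has non-prime {D} on the right and a non-superkey on the left, so 3NF fails.
The proper key subset {B} of {A, B} determines non-prime {D}, so the relation is not even in 2NF.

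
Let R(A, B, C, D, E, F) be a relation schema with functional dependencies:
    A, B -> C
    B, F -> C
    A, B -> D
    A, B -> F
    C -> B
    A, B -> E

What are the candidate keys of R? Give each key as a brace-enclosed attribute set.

{A, B}, {A, C}

{A} never appears on the right of any FD, so every key must include it.
{A, B}⁺ = {A, B, C, D, E, F} — all of the relation — so {A, B} is a candidate key.
{A, C}⁺ = {A, B, C, D, E, F} — all of the relation — so {A, C} is a candidate key.
These are minimal and exhaustive — every other superkey contains one of them.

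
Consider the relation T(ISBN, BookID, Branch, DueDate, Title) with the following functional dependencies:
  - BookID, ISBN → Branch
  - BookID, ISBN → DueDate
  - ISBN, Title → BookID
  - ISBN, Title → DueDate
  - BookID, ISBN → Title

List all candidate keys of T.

{BookID, ISBN}, {ISBN, Title}

No FD produces {ISBN}, so it must be in every candidate key.
{BookID, ISBN} is a candidate key since {BookID, ISBN}⁺ = {BookID, Branch, DueDate, ISBN, Title} covers every attribute.
{ISBN, Title} is a candidate key since {ISBN, Title}⁺ = {BookID, Branch, DueDate, ISBN, Title} covers every attribute.
No proper subset of any of these is a key, and no other minimal superkey exists.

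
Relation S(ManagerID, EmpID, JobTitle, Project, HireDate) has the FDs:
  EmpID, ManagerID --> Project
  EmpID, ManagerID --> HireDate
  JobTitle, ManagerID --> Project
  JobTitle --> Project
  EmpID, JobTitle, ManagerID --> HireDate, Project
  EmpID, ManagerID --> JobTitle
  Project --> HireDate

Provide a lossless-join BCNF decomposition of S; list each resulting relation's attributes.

{EmpID, JobTitle, ManagerID}; {HireDate, Project}; {JobTitle, Project}

Candidate key of the original relation: {EmpID, ManagerID}.
In {EmpID, HireDate, JobTitle, ManagerID, Project}, {JobTitle, ManagerID} is not a superkey ({JobTitle, ManagerID}⁺ restricted to this set is {HireDate, JobTitle, ManagerID, Project}), so split on JobTitle, ManagerID --> HireDate, Project into {HireDate, JobTitle, ManagerID, Project} and {EmpID, JobTitle, ManagerID}.
In {HireDate, JobTitle, ManagerID, Project}, {JobTitle} is not a superkey ({JobTitle}⁺ restricted to this set is {HireDate, JobTitle, Project}), so split on JobTitle --> HireDate, Project into {HireDate, JobTitle, Project} and {JobTitle, ManagerID}.
In {HireDate, JobTitle, Project}, {Project} is not a superkey ({Project}⁺ restricted to this set is {HireDate, Project}), so split on Project --> HireDate into {HireDate, Project} and {JobTitle, Project}.
{HireDate, Project}: every determinant is a superkey — BCNF.
{JobTitle, Project}: every determinant is a superkey — BCNF.
{JobTitle, ManagerID}: every determinant is a superkey — BCNF.
{EmpID, JobTitle, ManagerID}: every determinant is a superkey — BCNF.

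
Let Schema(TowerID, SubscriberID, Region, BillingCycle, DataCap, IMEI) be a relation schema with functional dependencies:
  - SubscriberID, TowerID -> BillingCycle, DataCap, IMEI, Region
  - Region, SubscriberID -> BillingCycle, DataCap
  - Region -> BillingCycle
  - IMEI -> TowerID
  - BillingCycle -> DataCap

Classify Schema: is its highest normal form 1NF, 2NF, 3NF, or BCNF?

Candidate keys: {IMEI, SubscriberID}, {SubscriberID, TowerID}. Prime attributes: {IMEI, SubscriberID, TowerID}.
Region, SubscriberID -> BillingCycle, DataCap: {Region, SubscriberID}⁺ = {BillingCycle, DataCap, Region, SubscriberID}, which is not all of the attributes, so the left side is not a superkey — BCNF is violated.
Region, SubscriberID -> BillingCycle, DataCap has non-prime {BillingCycle, DataCap} on the right and a non-superkey on the left, so 3NF fails.
Checking every proper subset of each key, none determines a non-prime attribute — 2NF is satisfied.

2NF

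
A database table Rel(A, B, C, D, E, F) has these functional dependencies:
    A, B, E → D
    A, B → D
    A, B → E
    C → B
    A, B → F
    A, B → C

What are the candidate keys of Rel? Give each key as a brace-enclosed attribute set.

{A, B}, {A, C}

Attributes never on any right-hand side: {A} — every candidate key must contain it.
{A, B}⁺ = {A, B, C, D, E, F} — all of the relation — so {A, B} is a candidate key.
{A, C}⁺ = {A, B, C, D, E, F} — all of the relation — so {A, C} is a candidate key.
No proper subset of any of these is a key, and no other minimal superkey exists.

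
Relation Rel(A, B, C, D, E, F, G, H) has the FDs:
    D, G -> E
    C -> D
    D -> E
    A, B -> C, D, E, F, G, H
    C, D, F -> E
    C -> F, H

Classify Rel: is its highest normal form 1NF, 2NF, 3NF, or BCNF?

Candidate key: {A, B}. Prime attributes: {A, B}.
For D, G -> E we have {D, G}⁺ = {D, E, G}; {D, G} is not a superkey, so BCNF fails.
D, G -> E has non-prime {E} on the right and a non-superkey on the left, so 3NF fails.
No non-prime attribute depends on a proper subset of any candidate key, so 2NF holds.

2NF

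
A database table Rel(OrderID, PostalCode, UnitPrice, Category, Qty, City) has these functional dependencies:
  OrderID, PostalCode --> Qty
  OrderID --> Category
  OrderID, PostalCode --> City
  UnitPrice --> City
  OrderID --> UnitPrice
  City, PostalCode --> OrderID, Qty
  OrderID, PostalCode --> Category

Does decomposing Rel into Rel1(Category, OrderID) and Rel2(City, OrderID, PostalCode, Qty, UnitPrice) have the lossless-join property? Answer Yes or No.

The shared attributes are {OrderID} and {OrderID}⁺ = {Category, City, OrderID, UnitPrice}.
Since Rel1 ⊆ {Category, City, OrderID, UnitPrice}, the intersection is a superkey of Rel1; the decomposition is lossless.

Yes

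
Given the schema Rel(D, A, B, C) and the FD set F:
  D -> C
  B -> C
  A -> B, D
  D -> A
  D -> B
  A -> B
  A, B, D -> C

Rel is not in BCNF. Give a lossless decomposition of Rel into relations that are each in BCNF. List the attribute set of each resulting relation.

{A, B, D}; {B, C}

Candidate keys of the original relation: {A}, {D}.
In {A, B, C, D}, {B} is not a superkey ({B}⁺ restricted to this set is {B, C}), so split on B -> C into {B, C} and {A, B, D}.
{B, C} is in BCNF.
{A, B, D} is in BCNF.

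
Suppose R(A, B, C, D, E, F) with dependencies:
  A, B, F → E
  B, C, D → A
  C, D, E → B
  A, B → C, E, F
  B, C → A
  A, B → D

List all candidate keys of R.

{A, B}⁺ = {A, B, C, D, E, F}, which is every attribute, so {A, B} is a candidate key.
{B, C}⁺ = {A, B, C, D, E, F}, which is every attribute, so {B, C} is a candidate key.
{C, D, E}⁺ = {A, B, C, D, E, F}, which is every attribute, so {C, D, E} is a candidate key.
These are minimal and exhaustive — every other superkey contains one of them.

{A, B}, {B, C}, {C, D, E}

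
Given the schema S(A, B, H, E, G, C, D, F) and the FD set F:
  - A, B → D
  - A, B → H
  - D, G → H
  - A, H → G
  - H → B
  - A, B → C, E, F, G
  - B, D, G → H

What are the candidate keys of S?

{A, B}, {A, D, G}, {A, H}

{A} never appears on the right of any FD, so every key must include it.
{A, B}⁺ = {A, B, C, D, E, F, G, H}, which is every attribute, so {A, B} is a candidate key.
{A, H}⁺ = {A, B, C, D, E, F, G, H}, which is every attribute, so {A, H} is a candidate key.
{A, D, G}⁺ = {A, B, C, D, E, F, G, H}, which is every attribute, so {A, D, G} is a candidate key.
Any other superkey properly contains one of these, so there are no further candidate keys.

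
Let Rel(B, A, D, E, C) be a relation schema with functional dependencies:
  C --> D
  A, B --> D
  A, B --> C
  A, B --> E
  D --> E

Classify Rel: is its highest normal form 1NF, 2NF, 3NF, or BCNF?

Candidate key: {A, B}. Prime attributes: {A, B}.
C --> D breaks BCNF: {C}⁺ = {C, D, E}, so {C} is not a superkey.
Because {D} is non-prime and the left side of C --> D is not a superkey, the relation is not in 3NF.
No proper subset of a key has a non-prime attribute in its closure, so there is no partial dependency; 2NF holds.

2NF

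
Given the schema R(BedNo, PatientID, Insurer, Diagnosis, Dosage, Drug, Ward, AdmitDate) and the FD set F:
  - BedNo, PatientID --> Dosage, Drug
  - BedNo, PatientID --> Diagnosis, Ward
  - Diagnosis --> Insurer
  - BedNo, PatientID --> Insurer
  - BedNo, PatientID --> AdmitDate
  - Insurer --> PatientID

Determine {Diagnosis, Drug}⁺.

Start with {Diagnosis, Drug}.
Diagnosis --> Insurer applies; add {Insurer} → now {Diagnosis, Drug, Insurer}.
Insurer --> PatientID applies; add {PatientID} → now {Diagnosis, Drug, Insurer, PatientID}.
No further FD applies.

{Diagnosis, Drug, Insurer, PatientID}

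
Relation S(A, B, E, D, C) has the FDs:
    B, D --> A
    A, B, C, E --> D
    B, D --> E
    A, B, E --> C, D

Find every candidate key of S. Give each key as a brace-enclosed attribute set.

{B} never appears on the right of any FD, so every key must include it.
{B, D}⁺ = {A, B, C, D, E}, which is every attribute, so {B, D} is a candidate key.
{A, B, E}⁺ = {A, B, C, D, E}, which is every attribute, so {A, B, E} is a candidate key.
No proper subset of any of these is a key, and no other minimal superkey exists.

{A, B, E}, {B, D}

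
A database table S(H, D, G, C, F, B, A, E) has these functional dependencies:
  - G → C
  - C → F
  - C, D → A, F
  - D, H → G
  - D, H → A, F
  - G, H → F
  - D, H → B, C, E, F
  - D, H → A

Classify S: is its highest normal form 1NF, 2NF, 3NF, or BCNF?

Candidate key: {D, H}. Prime attributes: {D, H}.
For G → C we have {G}⁺ = {C, F, G}; {G} is not a superkey, so BCNF fails.
G → C has non-prime {C} on the right and a non-superkey on the left, so 3NF fails.
No proper subset of a key has a non-prime attribute in its closure, so there is no partial dependency; 2NF holds.

2NF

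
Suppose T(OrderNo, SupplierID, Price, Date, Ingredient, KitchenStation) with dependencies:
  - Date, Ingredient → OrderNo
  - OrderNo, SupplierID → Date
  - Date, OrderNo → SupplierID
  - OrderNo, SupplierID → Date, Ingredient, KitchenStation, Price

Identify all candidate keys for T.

Closure of {Date, Ingredient} is {Date, Ingredient, KitchenStation, OrderNo, Price, SupplierID}, the whole schema; {Date, Ingredient} is a candidate key.
Closure of {Date, OrderNo} is {Date, Ingredient, KitchenStation, OrderNo, Price, SupplierID}, the whole schema; {Date, OrderNo} is a candidate key.
Closure of {OrderNo, SupplierID} is {Date, Ingredient, KitchenStation, OrderNo, Price, SupplierID}, the whole schema; {OrderNo, SupplierID} is a candidate key.
No proper subset of any of these is a key, and no other minimal superkey exists.

{Date, Ingredient}, {Date, OrderNo}, {OrderNo, SupplierID}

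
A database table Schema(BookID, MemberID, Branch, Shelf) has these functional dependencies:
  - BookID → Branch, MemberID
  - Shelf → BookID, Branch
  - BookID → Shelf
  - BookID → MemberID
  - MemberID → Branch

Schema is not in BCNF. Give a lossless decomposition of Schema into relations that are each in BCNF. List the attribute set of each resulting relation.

Candidate keys of the original relation: {BookID}, {Shelf}.
In {BookID, Branch, MemberID, Shelf}, {MemberID} is not a superkey ({MemberID}⁺ restricted to this set is {Branch, MemberID}), so split on MemberID → Branch into {Branch, MemberID} and {BookID, MemberID, Shelf}.
{Branch, MemberID}: every determinant is a superkey — BCNF.
{BookID, MemberID, Shelf}: every determinant is a superkey — BCNF.

{BookID, MemberID, Shelf}; {Branch, MemberID}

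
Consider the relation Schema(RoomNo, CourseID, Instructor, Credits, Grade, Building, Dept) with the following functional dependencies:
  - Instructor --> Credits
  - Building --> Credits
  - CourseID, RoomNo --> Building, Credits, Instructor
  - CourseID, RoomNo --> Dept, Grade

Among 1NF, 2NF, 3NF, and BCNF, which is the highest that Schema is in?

Candidate key: {CourseID, RoomNo}. Prime attributes: {CourseID, RoomNo}.
For Instructor --> Credits we have {Instructor}⁺ = {Credits, Instructor}; {Instructor} is not a superkey, so BCNF fails.
Instructor --> Credits has non-prime {Credits} on the right and a non-superkey on the left, so 3NF fails.
No non-prime attribute depends on a proper subset of any candidate key, so 2NF holds.

2NF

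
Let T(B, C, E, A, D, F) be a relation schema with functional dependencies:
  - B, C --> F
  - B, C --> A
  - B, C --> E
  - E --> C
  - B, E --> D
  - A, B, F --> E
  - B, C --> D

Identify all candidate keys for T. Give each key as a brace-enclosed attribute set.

{A, B, F}, {B, C}, {B, E}

{B} never appears on the right of any FD, so every key must include it.
{B, C}⁺ = {A, B, C, D, E, F}, which is every attribute, so {B, C} is a candidate key.
{B, E}⁺ = {A, B, C, D, E, F}, which is every attribute, so {B, E} is a candidate key.
{A, B, F}⁺ = {A, B, C, D, E, F}, which is every attribute, so {A, B, F} is a candidate key.
These are minimal and exhaustive — every other superkey contains one of them.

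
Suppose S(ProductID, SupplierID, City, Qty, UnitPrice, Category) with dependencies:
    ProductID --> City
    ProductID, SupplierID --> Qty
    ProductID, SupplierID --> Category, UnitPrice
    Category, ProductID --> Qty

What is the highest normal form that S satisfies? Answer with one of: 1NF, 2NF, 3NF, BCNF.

Candidate key: {ProductID, SupplierID}. Prime attributes: {ProductID, SupplierID}.
ProductID --> City: {ProductID}⁺ = {City, ProductID}, which is not all of the attributes, so the left side is not a superkey — BCNF is violated.
Because {City} is non-prime and the left side of ProductID --> City is not a superkey, the relation is not in 3NF.
Since {ProductID} ⊂ {ProductID, SupplierID} and {ProductID}⁺ ⊇ {City} with {City} non-prime, there is a partial dependency; 2NF fails.

1NF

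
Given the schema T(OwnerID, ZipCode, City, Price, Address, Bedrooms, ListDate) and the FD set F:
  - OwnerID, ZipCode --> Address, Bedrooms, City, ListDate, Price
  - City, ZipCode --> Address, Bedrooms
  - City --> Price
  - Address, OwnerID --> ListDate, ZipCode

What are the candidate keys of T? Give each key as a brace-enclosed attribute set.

{Address, OwnerID}, {OwnerID, ZipCode}

Attributes never on any right-hand side: {OwnerID} — every candidate key must contain it.
{Address, OwnerID}⁺ = {Address, Bedrooms, City, ListDate, OwnerID, Price, ZipCode}, which is every attribute, so {Address, OwnerID} is a candidate key.
{OwnerID, ZipCode}⁺ = {Address, Bedrooms, City, ListDate, OwnerID, Price, ZipCode}, which is every attribute, so {OwnerID, ZipCode} is a candidate key.
These are minimal and exhaustive — every other superkey contains one of them.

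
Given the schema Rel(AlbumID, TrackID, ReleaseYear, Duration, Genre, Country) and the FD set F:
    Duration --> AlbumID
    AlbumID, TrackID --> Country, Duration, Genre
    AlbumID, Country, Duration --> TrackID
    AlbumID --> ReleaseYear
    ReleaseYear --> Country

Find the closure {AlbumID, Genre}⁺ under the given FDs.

{AlbumID, Country, Genre, ReleaseYear}

Start with {AlbumID, Genre}.
AlbumID --> ReleaseYear applies; add {ReleaseYear} → now {AlbumID, Genre, ReleaseYear}.
ReleaseYear --> Country applies; add {Country} → now {AlbumID, Country, Genre, ReleaseYear}.
No further FD applies.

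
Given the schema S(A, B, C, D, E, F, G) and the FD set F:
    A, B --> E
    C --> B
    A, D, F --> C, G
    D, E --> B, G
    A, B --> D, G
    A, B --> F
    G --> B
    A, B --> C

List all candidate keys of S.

{A} never appears on the right of any FD, so every key must include it.
Closure of {A, B} is {A, B, C, D, E, F, G}, the whole schema; {A, B} is a candidate key.
Closure of {A, C} is {A, B, C, D, E, F, G}, the whole schema; {A, C} is a candidate key.
Closure of {A, G} is {A, B, C, D, E, F, G}, the whole schema; {A, G} is a candidate key.
Closure of {A, D, E} is {A, B, C, D, E, F, G}, the whole schema; {A, D, E} is a candidate key.
Closure of {A, D, F} is {A, B, C, D, E, F, G}, the whole schema; {A, D, F} is a candidate key.
These are minimal and exhaustive — every other superkey contains one of them.

{A, B}, {A, C}, {A, D, E}, {A, D, F}, {A, G}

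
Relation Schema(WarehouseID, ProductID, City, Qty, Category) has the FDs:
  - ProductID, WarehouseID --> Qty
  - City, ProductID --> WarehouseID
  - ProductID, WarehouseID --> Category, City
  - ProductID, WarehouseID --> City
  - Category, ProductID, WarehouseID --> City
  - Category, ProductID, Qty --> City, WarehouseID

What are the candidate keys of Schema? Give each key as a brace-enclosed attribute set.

{Category, ProductID, Qty}, {City, ProductID}, {ProductID, WarehouseID}

No FD produces {ProductID}, so it must be in every candidate key.
Closure of {City, ProductID} is {Category, City, ProductID, Qty, WarehouseID}, the whole schema; {City, ProductID} is a candidate key.
Closure of {ProductID, WarehouseID} is {Category, City, ProductID, Qty, WarehouseID}, the whole schema; {ProductID, WarehouseID} is a candidate key.
Closure of {Category, ProductID, Qty} is {Category, City, ProductID, Qty, WarehouseID}, the whole schema; {Category, ProductID, Qty} is a candidate key.
These are minimal and exhaustive — every other superkey contains one of them.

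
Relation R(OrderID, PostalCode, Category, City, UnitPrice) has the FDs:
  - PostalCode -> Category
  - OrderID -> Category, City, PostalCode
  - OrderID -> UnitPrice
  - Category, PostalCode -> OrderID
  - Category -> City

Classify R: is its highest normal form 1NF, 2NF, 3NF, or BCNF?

Candidate keys: {OrderID}, {PostalCode}. Prime attributes: {OrderID, PostalCode}.
For Category -> City we have {Category}⁺ = {Category, City}; {Category} is not a superkey, so BCNF fails.
Category -> City has non-prime {City} on the right and a non-superkey on the left, so 3NF fails.
With only single-attribute keys there can be no partial dependency, so 2NF holds.

2NF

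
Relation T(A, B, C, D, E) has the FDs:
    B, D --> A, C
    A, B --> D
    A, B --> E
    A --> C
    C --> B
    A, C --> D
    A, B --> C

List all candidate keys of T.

{A} is a candidate key since {A}⁺ = {A, B, C, D, E} covers every attribute.
{B, D} is a candidate key since {B, D}⁺ = {A, B, C, D, E} covers every attribute.
{C, D} is a candidate key since {C, D}⁺ = {A, B, C, D, E} covers every attribute.
No proper subset of any of these is a key, and no other minimal superkey exists.

{A}, {B, D}, {C, D}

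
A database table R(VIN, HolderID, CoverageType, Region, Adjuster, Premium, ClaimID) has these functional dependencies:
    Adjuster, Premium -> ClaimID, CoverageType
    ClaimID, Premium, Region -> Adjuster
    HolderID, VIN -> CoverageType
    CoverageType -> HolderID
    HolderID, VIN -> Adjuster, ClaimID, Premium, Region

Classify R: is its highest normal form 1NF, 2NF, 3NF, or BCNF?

Candidate keys: {Adjuster, Premium, VIN}, {ClaimID, Premium, Region, VIN}, {CoverageType, VIN}, {HolderID, VIN}. Prime attributes: {Adjuster, ClaimID, CoverageType, HolderID, Premium, Region, VIN}.
Adjuster, Premium -> ClaimID, CoverageType breaks BCNF: {Adjuster, Premium}⁺ = {Adjuster, ClaimID, CoverageType, HolderID, Premium}, so {Adjuster, Premium} is not a superkey.
But every attribute on its right side ({ClaimID, CoverageType}) is prime, and the same holds for every other non-superkey FD, so 3NF still holds.

3NF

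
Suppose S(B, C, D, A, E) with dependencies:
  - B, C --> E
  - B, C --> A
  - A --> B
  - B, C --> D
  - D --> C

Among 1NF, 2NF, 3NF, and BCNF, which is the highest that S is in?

Candidate keys: {A, C}, {A, D}, {B, C}, {B, D}. Prime attributes: {A, B, C, D}.
For A --> B we have {A}⁺ = {A, B}; {A} is not a superkey, so BCNF fails.
But every attribute on its right side ({B}) is prime, and the same holds for every other non-superkey FD, so 3NF still holds.

3NF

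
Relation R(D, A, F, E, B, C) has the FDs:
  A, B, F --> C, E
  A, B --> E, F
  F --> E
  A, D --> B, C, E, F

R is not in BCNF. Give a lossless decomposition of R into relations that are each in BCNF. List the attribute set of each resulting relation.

{A, B, C, F}; {A, B, D}; {E, F}

Candidate key of the original relation: {A, D}.
Within {A, B, C, D, E, F}: {A, B, F}⁺ ∩ {A, B, C, D, E, F} = {A, B, C, E, F}, not the whole set, so A, B, F --> C, E violates BCNF; decompose into {A, B, C, E, F} and {A, B, D, F}.
Within {A, B, C, E, F}: {F}⁺ ∩ {A, B, C, E, F} = {E, F}, not the whole set, so F --> E violates BCNF; decompose into {E, F} and {A, B, C, F}.
{E, F} is in BCNF.
{A, B, C, F} is in BCNF.
Within {A, B, D, F}: {A, B}⁺ ∩ {A, B, D, F} = {A, B, F}, not the whole set, so A, B --> F violates BCNF; decompose into {A, B, F} and {A, B, D}.
{A, B, F} is in BCNF.
{A, B, D} is in BCNF.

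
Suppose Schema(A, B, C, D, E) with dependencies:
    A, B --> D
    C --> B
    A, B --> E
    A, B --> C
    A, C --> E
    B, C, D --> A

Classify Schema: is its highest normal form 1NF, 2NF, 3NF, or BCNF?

3NF

Candidate keys: {A, B}, {A, C}, {C, D}. Prime attributes: {A, B, C, D}.
C --> B: {C}⁺ = {B, C}, which is not all of the attributes, so the left side is not a superkey — BCNF is violated.
Since {B} ⊆ prime attributes and every other non-superkey FD also has a prime right side, the schema is in 3NF.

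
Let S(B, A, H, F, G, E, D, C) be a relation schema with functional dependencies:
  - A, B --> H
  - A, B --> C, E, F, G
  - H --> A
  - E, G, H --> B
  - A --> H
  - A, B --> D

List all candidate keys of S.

{A, B}, {A, E, G}, {B, H}, {E, G, H}

{A, B}⁺ = {A, B, C, D, E, F, G, H}, which is every attribute, so {A, B} is a candidate key.
{B, H}⁺ = {A, B, C, D, E, F, G, H}, which is every attribute, so {B, H} is a candidate key.
{A, E, G}⁺ = {A, B, C, D, E, F, G, H}, which is every attribute, so {A, E, G} is a candidate key.
{E, G, H}⁺ = {A, B, C, D, E, F, G, H}, which is every attribute, so {E, G, H} is a candidate key.
These are minimal and exhaustive — every other superkey contains one of them.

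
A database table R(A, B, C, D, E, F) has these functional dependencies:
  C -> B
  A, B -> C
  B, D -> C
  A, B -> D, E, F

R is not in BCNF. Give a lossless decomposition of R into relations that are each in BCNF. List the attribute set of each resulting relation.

{A, C, D, E, F}; {B, C}

Candidate keys of the original relation: {A, B}, {A, C}.
Within {A, B, C, D, E, F}: {C}⁺ ∩ {A, B, C, D, E, F} = {B, C}, not the whole set, so C -> B violates BCNF; decompose into {B, C} and {A, C, D, E, F}.
{B, C} has no BCNF violation.
{A, C, D, E, F} has no BCNF violation.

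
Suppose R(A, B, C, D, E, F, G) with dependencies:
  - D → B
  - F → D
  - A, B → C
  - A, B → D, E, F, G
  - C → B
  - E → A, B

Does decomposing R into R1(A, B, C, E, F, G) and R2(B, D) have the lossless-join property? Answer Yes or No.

No

The shared attributes are {B} and {B}⁺ = {B}.
R1 ⊄ {B} and R2 ⊄ {B}, so the split is lossy.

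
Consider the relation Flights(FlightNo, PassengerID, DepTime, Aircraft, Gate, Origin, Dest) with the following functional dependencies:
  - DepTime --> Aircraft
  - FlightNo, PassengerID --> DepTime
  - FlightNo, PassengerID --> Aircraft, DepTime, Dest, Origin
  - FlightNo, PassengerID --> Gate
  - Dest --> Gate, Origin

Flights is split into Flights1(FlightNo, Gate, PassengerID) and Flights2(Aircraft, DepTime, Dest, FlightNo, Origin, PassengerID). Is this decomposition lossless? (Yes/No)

The shared attributes are {FlightNo, PassengerID} and {FlightNo, PassengerID}⁺ = {Aircraft, DepTime, Dest, FlightNo, Gate, Origin, PassengerID}.
This includes all of Flights1, so the common attributes are a superkey of Flights1 — the join is lossless.

Yes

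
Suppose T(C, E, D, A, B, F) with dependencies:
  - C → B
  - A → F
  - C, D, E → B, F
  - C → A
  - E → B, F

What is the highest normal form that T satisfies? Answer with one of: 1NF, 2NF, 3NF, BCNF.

Candidate key: {C, D, E}. Prime attributes: {C, D, E}.
For C → B we have {C}⁺ = {A, B, C, F}; {C} is not a superkey, so BCNF fails.
C → B determines the non-prime attribute {B} from a non-superkey — 3NF is violated.
The proper key subset {C} of {C, D, E} determines non-prime {A, B, F}, so the relation is not even in 2NF.

1NF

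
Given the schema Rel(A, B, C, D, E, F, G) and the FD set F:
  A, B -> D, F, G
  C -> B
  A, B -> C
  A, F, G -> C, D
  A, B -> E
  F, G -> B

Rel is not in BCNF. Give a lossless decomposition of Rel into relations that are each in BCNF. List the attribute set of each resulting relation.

{A, C, D, E, F, G}; {B, C}

Candidate keys of the original relation: {A, B}, {A, C}, {A, F, G}.
Within {A, B, C, D, E, F, G}: {C}⁺ ∩ {A, B, C, D, E, F, G} = {B, C}, not the whole set, so C -> B violates BCNF; decompose into {B, C} and {A, C, D, E, F, G}.
{B, C}: every determinant is a superkey — BCNF.
{A, C, D, E, F, G}: every determinant is a superkey — BCNF.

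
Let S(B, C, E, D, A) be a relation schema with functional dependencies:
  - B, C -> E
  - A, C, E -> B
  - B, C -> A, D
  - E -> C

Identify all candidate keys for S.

{A, E}, {B, C}, {B, E}

Closure of {A, E} is {A, B, C, D, E}, the whole schema; {A, E} is a candidate key.
Closure of {B, C} is {A, B, C, D, E}, the whole schema; {B, C} is a candidate key.
Closure of {B, E} is {A, B, C, D, E}, the whole schema; {B, E} is a candidate key.
No proper subset of any of these is a key, and no other minimal superkey exists.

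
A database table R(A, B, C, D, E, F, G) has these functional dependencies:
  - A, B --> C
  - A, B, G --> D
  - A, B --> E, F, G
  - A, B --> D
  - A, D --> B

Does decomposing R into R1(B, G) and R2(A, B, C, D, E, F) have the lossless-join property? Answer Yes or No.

Common attributes: {B}; their closure is {B}.
Neither R1 nor R2 is contained in that closure, so the decomposition is lossy.

No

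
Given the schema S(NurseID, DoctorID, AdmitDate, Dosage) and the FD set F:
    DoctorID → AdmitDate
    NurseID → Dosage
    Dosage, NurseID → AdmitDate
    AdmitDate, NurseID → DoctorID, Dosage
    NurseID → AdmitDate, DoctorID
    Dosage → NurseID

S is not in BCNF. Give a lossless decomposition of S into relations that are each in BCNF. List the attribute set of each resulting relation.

Candidate keys of the original relation: {Dosage}, {NurseID}.
{AdmitDate, DoctorID, Dosage, NurseID}: {DoctorID} determines {AdmitDate, DoctorID} here but is not a superkey — split on DoctorID → AdmitDate, giving {AdmitDate, DoctorID} and {DoctorID, Dosage, NurseID}.
{AdmitDate, DoctorID} has no BCNF violation.
{DoctorID, Dosage, NurseID} has no BCNF violation.

{AdmitDate, DoctorID}; {DoctorID, Dosage, NurseID}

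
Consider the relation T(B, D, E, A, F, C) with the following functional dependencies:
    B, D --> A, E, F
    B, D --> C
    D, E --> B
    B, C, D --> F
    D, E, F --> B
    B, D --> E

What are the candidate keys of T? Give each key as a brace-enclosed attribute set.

{B, D}, {D, E}

No FD produces {D}, so it must be in every candidate key.
{B, D}⁺ = {A, B, C, D, E, F} — all of the relation — so {B, D} is a candidate key.
{D, E}⁺ = {A, B, C, D, E, F} — all of the relation — so {D, E} is a candidate key.
No proper subset of any of these is a key, and no other minimal superkey exists.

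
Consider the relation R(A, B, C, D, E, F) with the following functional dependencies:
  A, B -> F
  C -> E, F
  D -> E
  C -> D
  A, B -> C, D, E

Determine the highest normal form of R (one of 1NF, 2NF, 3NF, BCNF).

2NF

Candidate key: {A, B}. Prime attributes: {A, B}.
C -> E, F breaks BCNF: {C}⁺ = {C, D, E, F}, so {C} is not a superkey.
Because {E, F} are non-prime and the left side of C -> E, F is not a superkey, the relation is not in 3NF.
No proper subset of a key has a non-prime attribute in its closure, so there is no partial dependency; 2NF holds.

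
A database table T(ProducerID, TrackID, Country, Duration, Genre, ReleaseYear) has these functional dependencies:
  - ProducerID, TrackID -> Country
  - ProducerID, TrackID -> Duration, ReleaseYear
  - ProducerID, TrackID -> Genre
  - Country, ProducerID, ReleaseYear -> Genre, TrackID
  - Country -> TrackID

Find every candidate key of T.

No FD produces {ProducerID}, so it must be in every candidate key.
{Country, ProducerID} is a candidate key since {Country, ProducerID}⁺ = {Country, Duration, Genre, ProducerID, ReleaseYear, TrackID} covers every attribute.
{ProducerID, TrackID} is a candidate key since {ProducerID, TrackID}⁺ = {Country, Duration, Genre, ProducerID, ReleaseYear, TrackID} covers every attribute.
No proper subset of any of these is a key, and no other minimal superkey exists.

{Country, ProducerID}, {ProducerID, TrackID}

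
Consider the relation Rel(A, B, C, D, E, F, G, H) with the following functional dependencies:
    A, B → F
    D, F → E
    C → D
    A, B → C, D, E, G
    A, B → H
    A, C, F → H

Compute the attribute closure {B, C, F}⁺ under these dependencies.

{B, C, D, E, F}

Start with {B, C, F}.
C → D applies; add {D} → now {B, C, D, F}.
D, F → E applies; add {E} → now {B, C, D, E, F}.
No further FD applies.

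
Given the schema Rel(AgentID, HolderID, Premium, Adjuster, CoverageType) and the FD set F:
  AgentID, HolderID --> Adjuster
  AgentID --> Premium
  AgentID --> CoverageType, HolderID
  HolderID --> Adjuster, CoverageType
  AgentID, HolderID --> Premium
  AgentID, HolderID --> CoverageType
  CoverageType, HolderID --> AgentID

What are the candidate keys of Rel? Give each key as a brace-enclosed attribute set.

{AgentID}⁺ = {Adjuster, AgentID, CoverageType, HolderID, Premium} — all of the relation — so {AgentID} is a candidate key.
{HolderID}⁺ = {Adjuster, AgentID, CoverageType, HolderID, Premium} — all of the relation — so {HolderID} is a candidate key.
No proper subset of any of these is a key, and no other minimal superkey exists.

{AgentID}, {HolderID}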